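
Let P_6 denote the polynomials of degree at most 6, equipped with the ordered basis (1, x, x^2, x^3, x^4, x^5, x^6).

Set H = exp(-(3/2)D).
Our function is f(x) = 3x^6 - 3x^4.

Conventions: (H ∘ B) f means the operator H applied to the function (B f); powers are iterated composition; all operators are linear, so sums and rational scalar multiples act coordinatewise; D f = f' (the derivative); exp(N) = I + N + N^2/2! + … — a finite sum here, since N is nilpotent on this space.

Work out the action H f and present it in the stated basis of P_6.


the image equals g(x) = 3x^6 - 27x^5 + (393/4)x^4 - (369/2)x^3 + (2997/16)x^2 - (1539/16)x + 1215/64

order-1 term: -27x^5 + 18x^3
order-2 term: (405/4)x^4 - (81/2)x^2
order-3 term: -(405/2)x^3 + (81/2)x
order-4 term: (3645/16)x^2 - 243/16
order-5 term: -(2187/16)x
order-6 term: 2187/64
the series for exp(-(3/2)D) f terminates at order 6
exp(-(3/2)D) f = 3x^6 - 27x^5 + (393/4)x^4 - (369/2)x^3 + (2997/16)x^2 - (1539/16)x + 1215/64


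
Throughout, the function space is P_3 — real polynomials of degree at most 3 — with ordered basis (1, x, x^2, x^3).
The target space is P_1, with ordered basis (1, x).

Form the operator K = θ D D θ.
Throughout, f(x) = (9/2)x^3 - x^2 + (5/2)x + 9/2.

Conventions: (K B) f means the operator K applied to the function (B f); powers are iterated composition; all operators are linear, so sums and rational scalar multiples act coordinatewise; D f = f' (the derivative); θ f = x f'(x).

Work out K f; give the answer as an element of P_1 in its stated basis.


the result is g(x) = 81x

θ f = (27/2)x^3 - 2x^2 + (5/2)x
D θ f = (81/2)x^2 - 4x + 5/2
D D θ f = 81x - 4
θ D D θ f = 81x


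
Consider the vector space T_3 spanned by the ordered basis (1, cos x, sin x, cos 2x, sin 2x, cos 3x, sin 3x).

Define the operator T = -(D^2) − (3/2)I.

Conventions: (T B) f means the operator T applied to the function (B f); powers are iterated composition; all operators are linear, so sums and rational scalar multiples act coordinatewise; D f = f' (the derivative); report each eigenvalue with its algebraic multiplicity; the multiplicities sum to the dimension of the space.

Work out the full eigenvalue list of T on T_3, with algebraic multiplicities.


λ = -3/2 (multiplicity 1), λ = -1/2 (multiplicity 2), λ = 5/2 (multiplicity 2), λ = 15/2 (multiplicity 2)

image of 1: -3/2
image of cos x: -(1/2)cos x
image of sin x: -(1/2)sin x
image of cos 2x: (5/2)cos 2x
image of sin 2x: (5/2)sin 2x
image of cos 3x: (15/2)cos 3x
image of sin 3x: (15/2)sin 3x
the matrix is diagonal; its diagonal is (-3/2, -1/2, -1/2, 5/2, 5/2, 15/2, 15/2)
for a triangular matrix the eigenvalues are the diagonal entries, with algebraic multiplicity their repetition count


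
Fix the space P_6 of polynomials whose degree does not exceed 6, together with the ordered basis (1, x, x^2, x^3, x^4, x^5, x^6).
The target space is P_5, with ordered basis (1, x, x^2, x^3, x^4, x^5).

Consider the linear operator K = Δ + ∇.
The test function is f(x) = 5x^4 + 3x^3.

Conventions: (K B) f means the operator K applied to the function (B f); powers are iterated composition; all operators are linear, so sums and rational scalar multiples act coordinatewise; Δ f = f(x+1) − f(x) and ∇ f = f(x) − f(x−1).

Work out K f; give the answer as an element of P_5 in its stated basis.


g(x) = 40x^3 + 18x^2 + 40x + 6

Δ f = 20x^3 + 39x^2 + 29x + 8
∇ f = 20x^3 - 21x^2 + 11x - 2
(Δ + ∇) f = 40x^3 + 18x^2 + 40x + 6


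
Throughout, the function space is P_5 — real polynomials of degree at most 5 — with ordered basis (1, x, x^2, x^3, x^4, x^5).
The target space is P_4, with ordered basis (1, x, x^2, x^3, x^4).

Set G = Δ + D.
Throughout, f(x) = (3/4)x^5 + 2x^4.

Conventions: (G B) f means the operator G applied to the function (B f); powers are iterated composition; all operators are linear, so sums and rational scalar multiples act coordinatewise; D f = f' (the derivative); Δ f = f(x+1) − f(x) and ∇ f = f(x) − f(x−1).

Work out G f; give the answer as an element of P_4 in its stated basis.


Δ f = (15/4)x^4 + (31/2)x^3 + (39/2)x^2 + (47/4)x + 11/4
D f = (15/4)x^4 + 8x^3
(Δ + D) f = (15/2)x^4 + (47/2)x^3 + (39/2)x^2 + (47/4)x + 11/4

the image equals g(x) = (15/2)x^4 + (47/2)x^3 + (39/2)x^2 + (47/4)x + 11/4


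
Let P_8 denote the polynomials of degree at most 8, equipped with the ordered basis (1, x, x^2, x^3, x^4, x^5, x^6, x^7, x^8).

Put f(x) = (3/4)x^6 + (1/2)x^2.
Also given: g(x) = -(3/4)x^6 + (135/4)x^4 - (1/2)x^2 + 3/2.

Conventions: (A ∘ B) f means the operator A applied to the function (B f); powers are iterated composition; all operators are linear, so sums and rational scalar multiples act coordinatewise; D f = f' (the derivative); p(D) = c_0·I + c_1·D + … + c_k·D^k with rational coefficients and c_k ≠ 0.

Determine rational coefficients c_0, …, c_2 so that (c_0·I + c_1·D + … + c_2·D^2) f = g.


p(D) = -I + (3/2)·D^2, i.e. c_0 = -1, c_1 = 0, c_2 = 3/2

D^0 f = (3/4)x^6 + (1/2)x^2
D^1 f = (9/2)x^5 + x
D^2 f = (45/2)x^4 + 1
matching coefficients of g against c_0 f + c_1 Df + … from the top degree down determines the c_i
solution: c_0 = -1, c_1 = 0, c_2 = 3/2


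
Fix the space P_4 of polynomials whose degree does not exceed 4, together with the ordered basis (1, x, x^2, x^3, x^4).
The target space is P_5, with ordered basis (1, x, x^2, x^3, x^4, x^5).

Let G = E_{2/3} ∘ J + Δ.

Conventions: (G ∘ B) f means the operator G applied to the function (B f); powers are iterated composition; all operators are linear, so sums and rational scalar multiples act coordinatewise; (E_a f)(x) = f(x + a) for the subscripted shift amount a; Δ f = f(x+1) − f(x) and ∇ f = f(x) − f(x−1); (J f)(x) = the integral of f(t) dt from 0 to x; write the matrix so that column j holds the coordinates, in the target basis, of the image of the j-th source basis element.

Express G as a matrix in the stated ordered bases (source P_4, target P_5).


image of 1: x + 2/3
image of x: (1/2)x^2 + (2/3)x + 11/9
image of x^2: (1/3)x^3 + (2/3)x^2 + (22/9)x + 89/81
image of x^3: (1/4)x^4 + (2/3)x^3 + (11/3)x^2 + (89/27)x + 85/81
image of x^4: (1/5)x^5 + (2/3)x^4 + (44/9)x^3 + (178/27)x^2 + (340/81)x + 1247/1215
each image's coordinates form column j of the matrix

the matrix is [[2/3, 11/9, 89/81, 85/81, 1247/1215]; [1, 2/3, 22/9, 89/27, 340/81]; [0, 1/2, 2/3, 11/3, 178/27]; [0, 0, 1/3, 2/3, 44/9]; [0, 0, 0, 1/4, 2/3]; [0, 0, 0, 0, 1/5]] (rows listed top to bottom)


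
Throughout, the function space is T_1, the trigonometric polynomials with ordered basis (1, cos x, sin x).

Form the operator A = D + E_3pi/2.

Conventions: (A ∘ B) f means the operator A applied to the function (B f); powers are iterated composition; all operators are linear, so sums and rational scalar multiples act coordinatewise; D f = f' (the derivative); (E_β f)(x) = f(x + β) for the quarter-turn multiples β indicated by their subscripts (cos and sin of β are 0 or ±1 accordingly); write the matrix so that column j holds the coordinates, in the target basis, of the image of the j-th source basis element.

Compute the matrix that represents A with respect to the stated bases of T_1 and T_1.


the matrix is [[1, 0, 0]; [0, 0, 0]; [0, 0, 0]] (rows listed top to bottom)

image of 1: 1
image of cos x: 0
image of sin x: 0
each image's coordinates form column j of the matrix


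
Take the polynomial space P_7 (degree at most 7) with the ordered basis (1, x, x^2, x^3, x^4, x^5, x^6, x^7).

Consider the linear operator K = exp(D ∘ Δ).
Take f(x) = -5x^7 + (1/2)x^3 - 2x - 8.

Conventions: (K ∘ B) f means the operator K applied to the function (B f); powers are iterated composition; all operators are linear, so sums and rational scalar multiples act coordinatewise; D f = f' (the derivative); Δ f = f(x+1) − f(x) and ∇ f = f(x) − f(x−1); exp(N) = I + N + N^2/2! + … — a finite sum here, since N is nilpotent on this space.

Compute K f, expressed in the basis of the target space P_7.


order-1 term: -210x^5 - 525x^4 - 700x^3 - 525x^2 - 207x - 67/2
order-2 term: -2100x^3 - 6300x^2 - 7350x - 3150
order-3 term: -4200x - 6300
the series for exp(D ∘ Δ) f terminates at order 3
exp(D ∘ Δ) f = -5x^7 - 210x^5 - 525x^4 - (5599/2)x^3 - 6825x^2 - 11759x - 18983/2

the result is g(x) = -5x^7 - 210x^5 - 525x^4 - (5599/2)x^3 - 6825x^2 - 11759x - 18983/2


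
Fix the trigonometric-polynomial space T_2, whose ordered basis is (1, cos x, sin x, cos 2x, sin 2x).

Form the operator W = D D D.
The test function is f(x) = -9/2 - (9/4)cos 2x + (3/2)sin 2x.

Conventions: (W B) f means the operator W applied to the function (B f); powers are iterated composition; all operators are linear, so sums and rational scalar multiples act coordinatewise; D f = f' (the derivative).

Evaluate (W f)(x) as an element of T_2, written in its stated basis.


the image equals g(x) = -12cos 2x - 18sin 2x

D f = 3cos 2x + (9/2)sin 2x
D D f = 9cos 2x - 6sin 2x
D D D f = -12cos 2x - 18sin 2x


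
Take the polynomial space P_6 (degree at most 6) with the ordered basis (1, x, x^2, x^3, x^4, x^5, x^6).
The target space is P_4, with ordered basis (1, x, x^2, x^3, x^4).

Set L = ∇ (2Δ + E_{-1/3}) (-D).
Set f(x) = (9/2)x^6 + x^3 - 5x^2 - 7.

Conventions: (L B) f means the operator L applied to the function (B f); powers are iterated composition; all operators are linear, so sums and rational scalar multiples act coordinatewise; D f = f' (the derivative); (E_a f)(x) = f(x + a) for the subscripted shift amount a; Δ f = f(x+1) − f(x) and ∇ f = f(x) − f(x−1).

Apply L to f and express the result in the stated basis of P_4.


D f = 27x^5 + 3x^2 - 10x
(-D) f = -27x^5 - 3x^2 + 10x
Δ (-D) f = -135x^4 - 270x^3 - 270x^2 - 141x - 20
(2Δ) (-D) f = -270x^4 - 540x^3 - 540x^2 - 282x - 40
E_{-1/3} (-D) f = -27x^5 + 45x^4 - 30x^3 + 7x^2 + (31/3)x - 32/9
(2Δ + E_{-1/3}) (-D) f = -27x^5 - 225x^4 - 570x^3 - 533x^2 - (815/3)x - 392/9
∇ (2Δ + E_{-1/3}) (-D) f = -135x^4 - 630x^3 - 630x^2 - 121x - 332/3

the image equals g(x) = -135x^4 - 630x^3 - 630x^2 - 121x - 332/3


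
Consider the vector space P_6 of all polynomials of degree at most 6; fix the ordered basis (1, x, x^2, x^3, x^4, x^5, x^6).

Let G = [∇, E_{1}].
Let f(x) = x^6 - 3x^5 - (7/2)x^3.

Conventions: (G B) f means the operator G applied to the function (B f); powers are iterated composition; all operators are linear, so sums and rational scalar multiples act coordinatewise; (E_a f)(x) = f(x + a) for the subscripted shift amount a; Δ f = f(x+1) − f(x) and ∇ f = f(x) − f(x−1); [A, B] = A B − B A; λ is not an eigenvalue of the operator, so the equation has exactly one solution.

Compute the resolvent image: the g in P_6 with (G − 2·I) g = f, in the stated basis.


write g with unknown coordinates in the stated basis and equate coefficients in (G − 2·I) g = f
solving from the highest basis element down gives g = -(1/2)x^6 + (3/2)x^5 + (7/4)x^3
check: G g = 0
so G g − 2·g = x^6 - 3x^5 - (7/2)x^3 = f ✓

the image equals g(x) = -(1/2)x^6 + (3/2)x^5 + (7/4)x^3


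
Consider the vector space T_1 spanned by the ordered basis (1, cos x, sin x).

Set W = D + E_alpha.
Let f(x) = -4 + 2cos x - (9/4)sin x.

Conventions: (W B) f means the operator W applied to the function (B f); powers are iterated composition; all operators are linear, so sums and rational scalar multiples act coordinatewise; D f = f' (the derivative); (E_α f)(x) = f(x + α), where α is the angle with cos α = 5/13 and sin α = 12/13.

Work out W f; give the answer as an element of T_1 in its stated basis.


D f = -(9/4)cos x - 2sin x
E_alpha f = -4 - (17/13)cos x - (141/52)sin x
(D + E_alpha) f = -4 - (185/52)cos x - (245/52)sin x

the result is g(x) = -4 - (185/52)cos x - (245/52)sin x


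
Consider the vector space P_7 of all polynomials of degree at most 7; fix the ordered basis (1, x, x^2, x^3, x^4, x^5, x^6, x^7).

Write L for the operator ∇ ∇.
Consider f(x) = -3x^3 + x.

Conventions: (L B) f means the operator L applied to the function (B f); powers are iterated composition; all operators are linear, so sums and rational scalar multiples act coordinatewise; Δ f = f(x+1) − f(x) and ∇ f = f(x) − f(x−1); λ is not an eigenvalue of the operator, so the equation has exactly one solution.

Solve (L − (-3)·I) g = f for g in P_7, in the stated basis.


the result is g(x) = -x^3 + (7/3)x - 2

write g with unknown coordinates in the stated basis and equate coefficients in (L − (-3)·I) g = f
solving from the highest basis element down gives g = -x^3 + (7/3)x - 2
check: L g = -6x + 6
so L g − (-3)·g = -3x^3 + x = f ✓


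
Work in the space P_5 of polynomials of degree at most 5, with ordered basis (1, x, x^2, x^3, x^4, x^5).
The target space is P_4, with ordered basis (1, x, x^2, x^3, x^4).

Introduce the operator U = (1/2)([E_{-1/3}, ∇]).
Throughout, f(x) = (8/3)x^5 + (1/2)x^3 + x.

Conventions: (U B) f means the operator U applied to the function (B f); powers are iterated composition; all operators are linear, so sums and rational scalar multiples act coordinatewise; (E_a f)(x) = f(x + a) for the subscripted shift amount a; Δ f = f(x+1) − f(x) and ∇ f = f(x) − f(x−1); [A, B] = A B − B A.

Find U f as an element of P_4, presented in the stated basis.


∇ f = (40/3)x^4 - (80/3)x^3 + (169/6)x^2 - (89/6)x + 25/6
E_{-1/3} ∇ f = (40/3)x^4 - (400/9)x^3 + (1147/18)x^2 - (7205/162)x + 6509/486
E_{-1/3} f = (8/3)x^5 - (40/9)x^4 + (187/54)x^3 - (241/162)x^2 + (647/486)x - 529/1458
∇ E_{-1/3} f = (40/3)x^4 - (400/9)x^3 + (1147/18)x^2 - (7205/162)x + 6509/486
[E_{-1/3}, ∇] f = 0
((1/2)([E_{-1/3}, ∇])) f = 0

g(x) = 0


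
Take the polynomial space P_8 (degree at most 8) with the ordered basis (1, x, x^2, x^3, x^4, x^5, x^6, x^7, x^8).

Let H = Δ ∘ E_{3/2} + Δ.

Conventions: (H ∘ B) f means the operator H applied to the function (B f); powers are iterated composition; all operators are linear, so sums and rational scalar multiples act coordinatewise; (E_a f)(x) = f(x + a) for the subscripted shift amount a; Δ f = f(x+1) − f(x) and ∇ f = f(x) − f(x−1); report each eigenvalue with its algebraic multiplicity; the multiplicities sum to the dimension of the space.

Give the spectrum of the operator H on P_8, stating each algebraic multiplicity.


image of 1: 0
image of x: 2
image of x^2: 4x + 5
image of x^3: 6x^2 + 15x + 53/4
image of x^4: 8x^3 + 30x^2 + 53x + 35
image of x^5: 10x^4 + 50x^3 + (265/2)x^2 + 175x + 1457/16
image of x^6: 12x^5 + 75x^4 + 265x^3 + 525x^2 + (4371/8)x + 935/4
image of x^7: 14x^6 + 105x^5 + (1855/4)x^4 + 1225x^3 + (30597/16)x^2 + (6545/4)x + 38033/64
image of x^8: 16x^7 + 140x^6 + 742x^5 + 2450x^4 + (10199/2)x^3 + 6545x^2 + (38033/8)x + 6005/4
the matrix is upper triangular; its diagonal is (0, 0, 0, 0, 0, 0, 0, 0, 0)
for a triangular matrix the eigenvalues are the diagonal entries, with algebraic multiplicity their repetition count

λ = 0 (multiplicity 9)


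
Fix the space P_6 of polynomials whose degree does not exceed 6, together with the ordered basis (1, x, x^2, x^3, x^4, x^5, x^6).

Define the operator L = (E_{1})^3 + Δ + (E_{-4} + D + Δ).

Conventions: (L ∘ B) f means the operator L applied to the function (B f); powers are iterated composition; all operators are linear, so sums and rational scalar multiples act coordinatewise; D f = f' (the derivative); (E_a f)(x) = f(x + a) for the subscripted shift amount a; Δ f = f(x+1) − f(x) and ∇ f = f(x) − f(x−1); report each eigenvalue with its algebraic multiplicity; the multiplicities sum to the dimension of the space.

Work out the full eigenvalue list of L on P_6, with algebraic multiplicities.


λ = 2 (multiplicity 7)

image of 1: 2
image of x: 2x + 2
image of x^2: 2x^2 + 4x + 27
image of x^3: 2x^3 + 6x^2 + 81x - 35
image of x^4: 2x^4 + 8x^3 + 162x^2 - 140x + 339
image of x^5: 2x^5 + 10x^4 + 270x^3 - 350x^2 + 1695x - 779
image of x^6: 2x^6 + 12x^5 + 405x^4 - 700x^3 + 5085x^2 - 4674x + 4827
the matrix is upper triangular; its diagonal is (2, 2, 2, 2, 2, 2, 2)
for a triangular matrix the eigenvalues are the diagonal entries, with algebraic multiplicity their repetition count


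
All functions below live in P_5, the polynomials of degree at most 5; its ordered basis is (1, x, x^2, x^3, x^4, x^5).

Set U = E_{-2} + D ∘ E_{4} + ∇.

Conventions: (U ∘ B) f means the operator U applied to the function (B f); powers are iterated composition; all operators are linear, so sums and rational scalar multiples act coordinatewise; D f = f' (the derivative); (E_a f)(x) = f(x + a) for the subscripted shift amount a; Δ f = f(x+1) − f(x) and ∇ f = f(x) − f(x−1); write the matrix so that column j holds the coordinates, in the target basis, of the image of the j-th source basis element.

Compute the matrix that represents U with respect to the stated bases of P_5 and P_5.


the matrix is [[1, 0, 11, 41, 271, 1249]; [0, 1, 0, 33, 164, 1355]; [0, 0, 1, 0, 66, 410]; [0, 0, 0, 1, 0, 110]; [0, 0, 0, 0, 1, 0]; [0, 0, 0, 0, 0, 1]] (rows listed top to bottom)

image of 1: 1
image of x: x
image of x^2: x^2 + 11
image of x^3: x^3 + 33x + 41
image of x^4: x^4 + 66x^2 + 164x + 271
image of x^5: x^5 + 110x^3 + 410x^2 + 1355x + 1249
each image's coordinates form column j of the matrix


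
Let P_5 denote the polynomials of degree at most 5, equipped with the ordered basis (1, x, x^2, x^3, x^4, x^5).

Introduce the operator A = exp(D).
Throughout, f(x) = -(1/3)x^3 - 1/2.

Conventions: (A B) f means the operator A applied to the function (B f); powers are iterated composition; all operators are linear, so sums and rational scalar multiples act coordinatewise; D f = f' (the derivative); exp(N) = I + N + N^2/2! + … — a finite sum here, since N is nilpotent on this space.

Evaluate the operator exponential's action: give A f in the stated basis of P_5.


order-1 term: -x^2
order-2 term: -x
order-3 term: -1/3
the series for exp(D) f terminates at order 3
exp(D) f = -(1/3)x^3 - x^2 - x - 5/6

the image equals g(x) = -(1/3)x^3 - x^2 - x - 5/6


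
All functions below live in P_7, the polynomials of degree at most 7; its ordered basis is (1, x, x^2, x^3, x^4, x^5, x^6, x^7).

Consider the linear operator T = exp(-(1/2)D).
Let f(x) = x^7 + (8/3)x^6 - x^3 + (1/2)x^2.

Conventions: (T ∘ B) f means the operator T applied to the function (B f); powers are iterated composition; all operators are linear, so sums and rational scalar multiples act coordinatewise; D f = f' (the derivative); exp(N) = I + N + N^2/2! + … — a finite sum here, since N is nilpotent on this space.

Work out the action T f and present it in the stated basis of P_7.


the image equals g(x) = x^7 - (5/6)x^6 - (11/4)x^5 + (45/8)x^4 - (263/48)x^3 + (123/32)x^2 - (105/64)x + 109/384

order-1 term: -(7/2)x^6 - 8x^5 + (3/2)x^2 - (1/2)x
order-2 term: (21/4)x^5 + 10x^4 - (3/4)x + 1/8
order-3 term: -(35/8)x^4 - (20/3)x^3 + 1/8
order-4 term: (35/16)x^3 + (5/2)x^2
order-5 term: -(21/32)x^2 - (1/2)x
order-6 term: (7/64)x + 1/24
order-7 term: -1/128
the series for exp(-(1/2)D) f terminates at order 7
exp(-(1/2)D) f = x^7 - (5/6)x^6 - (11/4)x^5 + (45/8)x^4 - (263/48)x^3 + (123/32)x^2 - (105/64)x + 109/384


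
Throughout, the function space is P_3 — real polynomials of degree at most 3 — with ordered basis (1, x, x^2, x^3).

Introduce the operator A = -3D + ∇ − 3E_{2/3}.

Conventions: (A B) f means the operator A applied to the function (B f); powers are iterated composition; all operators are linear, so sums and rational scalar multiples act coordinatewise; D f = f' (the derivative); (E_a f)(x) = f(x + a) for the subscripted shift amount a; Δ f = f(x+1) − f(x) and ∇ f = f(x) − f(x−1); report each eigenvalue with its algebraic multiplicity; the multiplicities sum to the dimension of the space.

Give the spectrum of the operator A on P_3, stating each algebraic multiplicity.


image of 1: -3
image of x: -3x - 4
image of x^2: -3x^2 - 8x - 7/3
image of x^3: -3x^3 - 12x^2 - 7x + 1/9
the matrix is upper triangular; its diagonal is (-3, -3, -3, -3)
for a triangular matrix the eigenvalues are the diagonal entries, with algebraic multiplicity their repetition count

λ = -3 (multiplicity 4)


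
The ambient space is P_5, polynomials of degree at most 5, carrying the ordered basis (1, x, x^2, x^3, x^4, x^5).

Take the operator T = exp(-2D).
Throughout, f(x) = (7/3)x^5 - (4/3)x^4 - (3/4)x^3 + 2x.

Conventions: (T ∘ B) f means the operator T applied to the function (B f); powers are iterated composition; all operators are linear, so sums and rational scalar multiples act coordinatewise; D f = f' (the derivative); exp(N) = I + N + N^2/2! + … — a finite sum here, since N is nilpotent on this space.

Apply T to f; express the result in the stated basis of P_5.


g(x) = (7/3)x^5 - (74/3)x^4 + (413/4)x^3 - (1285/6)x^2 + (667/3)x - 94

order-1 term: -(70/3)x^4 + (32/3)x^3 + (9/2)x^2 - 4
order-2 term: (280/3)x^3 - 32x^2 - 9x
order-3 term: -(560/3)x^2 + (128/3)x + 6
order-4 term: (560/3)x - 64/3
order-5 term: -224/3
the series for exp(-2D) f terminates at order 5
exp(-2D) f = (7/3)x^5 - (74/3)x^4 + (413/4)x^3 - (1285/6)x^2 + (667/3)x - 94


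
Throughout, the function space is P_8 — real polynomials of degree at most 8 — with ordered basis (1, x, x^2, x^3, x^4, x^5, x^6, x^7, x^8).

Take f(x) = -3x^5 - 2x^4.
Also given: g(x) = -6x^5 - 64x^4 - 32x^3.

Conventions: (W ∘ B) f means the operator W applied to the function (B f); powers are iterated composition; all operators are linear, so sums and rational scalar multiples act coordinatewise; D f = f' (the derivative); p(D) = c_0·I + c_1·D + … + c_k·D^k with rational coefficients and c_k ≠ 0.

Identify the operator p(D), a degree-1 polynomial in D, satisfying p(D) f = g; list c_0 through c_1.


D^0 f = -3x^5 - 2x^4
D^1 f = -15x^4 - 8x^3
matching coefficients of g against c_0 f + c_1 Df + … from the top degree down determines the c_i
solution: c_0 = 2, c_1 = 4

p(D) = 2·I + 4·D, i.e. c_0 = 2, c_1 = 4


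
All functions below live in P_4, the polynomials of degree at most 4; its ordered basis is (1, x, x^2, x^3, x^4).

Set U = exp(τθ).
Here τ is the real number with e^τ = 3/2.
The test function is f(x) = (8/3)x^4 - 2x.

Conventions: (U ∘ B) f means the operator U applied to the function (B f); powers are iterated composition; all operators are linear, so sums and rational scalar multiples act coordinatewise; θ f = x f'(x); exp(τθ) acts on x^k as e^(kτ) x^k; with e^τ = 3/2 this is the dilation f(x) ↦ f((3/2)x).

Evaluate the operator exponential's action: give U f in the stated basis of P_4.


the result is g(x) = (27/2)x^4 - 3x

exp(τθ) x^k = e^(kτ) x^k; with e^τ = 3/2 this sends x^k to (3/2)^k x^k
x ↦ 3/2 x
x^4 ↦ 81/16 x^4
applying this coordinatewise to f: exp(τθ) f = (27/2)x^4 - 3x


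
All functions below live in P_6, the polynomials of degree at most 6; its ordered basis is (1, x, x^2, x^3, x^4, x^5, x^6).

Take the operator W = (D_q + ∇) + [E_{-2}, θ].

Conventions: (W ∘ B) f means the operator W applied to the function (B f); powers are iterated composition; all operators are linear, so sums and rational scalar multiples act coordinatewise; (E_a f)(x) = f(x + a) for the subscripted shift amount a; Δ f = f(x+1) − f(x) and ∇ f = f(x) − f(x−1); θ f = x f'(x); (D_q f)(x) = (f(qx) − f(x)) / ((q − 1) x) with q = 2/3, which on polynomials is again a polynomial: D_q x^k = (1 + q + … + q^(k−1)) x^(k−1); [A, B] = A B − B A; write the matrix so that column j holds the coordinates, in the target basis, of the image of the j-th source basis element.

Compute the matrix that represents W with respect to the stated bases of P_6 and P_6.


image of 1: 0
image of x: 0
image of x^2: -(1/3)x + 7
image of x^3: -(8/9)x^2 + 21x - 23
image of x^4: -(43/27)x^3 + 42x^2 - 92x + 63
image of x^5: -(194/81)x^4 + 70x^3 - 230x^2 + 315x - 159
image of x^6: -(793/243)x^5 + 105x^4 - 460x^3 + 945x^2 - 954x + 383
each image's coordinates form column j of the matrix

the matrix is [[0, 0, 7, -23, 63, -159, 383]; [0, 0, -1/3, 21, -92, 315, -954]; [0, 0, 0, -8/9, 42, -230, 945]; [0, 0, 0, 0, -43/27, 70, -460]; [0, 0, 0, 0, 0, -194/81, 105]; [0, 0, 0, 0, 0, 0, -793/243]; [0, 0, 0, 0, 0, 0, 0]] (rows listed top to bottom)


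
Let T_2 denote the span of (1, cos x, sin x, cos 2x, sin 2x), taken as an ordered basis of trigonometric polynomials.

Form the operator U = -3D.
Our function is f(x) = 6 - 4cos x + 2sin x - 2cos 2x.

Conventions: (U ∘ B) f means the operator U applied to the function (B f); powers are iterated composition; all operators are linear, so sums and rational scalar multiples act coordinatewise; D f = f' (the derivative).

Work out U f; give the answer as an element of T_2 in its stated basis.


D f = 2cos x + 4sin x + 4sin 2x
(-3D) f = -6cos x - 12sin x - 12sin 2x

the image equals g(x) = -6cos x - 12sin x - 12sin 2x


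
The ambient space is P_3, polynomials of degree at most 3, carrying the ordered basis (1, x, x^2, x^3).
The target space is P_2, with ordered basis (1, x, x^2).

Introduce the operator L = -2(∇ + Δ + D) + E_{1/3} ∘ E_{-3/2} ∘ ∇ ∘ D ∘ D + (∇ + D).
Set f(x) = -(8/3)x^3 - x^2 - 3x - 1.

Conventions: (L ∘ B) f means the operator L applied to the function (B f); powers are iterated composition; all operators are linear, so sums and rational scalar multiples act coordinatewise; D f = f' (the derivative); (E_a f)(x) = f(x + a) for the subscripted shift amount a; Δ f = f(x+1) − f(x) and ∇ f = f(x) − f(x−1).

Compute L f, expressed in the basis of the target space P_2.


∇ f = -8x^2 + 6x - 14/3
Δ f = -8x^2 - 10x - 20/3
D f = -8x^2 - 2x - 3
(∇ + Δ + D) f = -24x^2 - 6x - 43/3
(-2(∇ + Δ + D)) f = 48x^2 + 12x + 86/3
D f = -8x^2 - 2x - 3
D D f = -16x - 2
∇ (D ∘ D) f = -16
E_{-3/2} ∇ (D ∘ D) f = -16
E_{1/3} (E_{-3/2} ∘ ∇) (D ∘ D) f = -16
∇ f = -8x^2 + 6x - 14/3
D f = -8x^2 - 2x - 3
(∇ + D) f = -16x^2 + 4x - 23/3
(-2(∇ + Δ + D) + E_{1/3} ∘ E_{-3/2} ∘ ∇ ∘ D ∘ D + (∇ + D)) f = 32x^2 + 16x + 5

g(x) = 32x^2 + 16x + 5


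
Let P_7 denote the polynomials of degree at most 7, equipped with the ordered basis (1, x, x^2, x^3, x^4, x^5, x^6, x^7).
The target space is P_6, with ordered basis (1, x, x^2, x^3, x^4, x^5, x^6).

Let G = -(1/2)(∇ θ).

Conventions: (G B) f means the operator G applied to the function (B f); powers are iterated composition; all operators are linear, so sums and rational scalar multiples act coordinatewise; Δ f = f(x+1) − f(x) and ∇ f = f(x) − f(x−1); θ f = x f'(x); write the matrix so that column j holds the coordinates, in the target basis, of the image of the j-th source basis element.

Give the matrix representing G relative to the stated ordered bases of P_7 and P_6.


image of 1: 0
image of x: -1/2
image of x^2: -2x + 1
image of x^3: -(9/2)x^2 + (9/2)x - 3/2
image of x^4: -8x^3 + 12x^2 - 8x + 2
image of x^5: -(25/2)x^4 + 25x^3 - 25x^2 + (25/2)x - 5/2
image of x^6: -18x^5 + 45x^4 - 60x^3 + 45x^2 - 18x + 3
image of x^7: -(49/2)x^6 + (147/2)x^5 - (245/2)x^4 + (245/2)x^3 - (147/2)x^2 + (49/2)x - 7/2
each image's coordinates form column j of the matrix

the matrix is [[0, -1/2, 1, -3/2, 2, -5/2, 3, -7/2]; [0, 0, -2, 9/2, -8, 25/2, -18, 49/2]; [0, 0, 0, -9/2, 12, -25, 45, -147/2]; [0, 0, 0, 0, -8, 25, -60, 245/2]; [0, 0, 0, 0, 0, -25/2, 45, -245/2]; [0, 0, 0, 0, 0, 0, -18, 147/2]; [0, 0, 0, 0, 0, 0, 0, -49/2]] (rows listed top to bottom)


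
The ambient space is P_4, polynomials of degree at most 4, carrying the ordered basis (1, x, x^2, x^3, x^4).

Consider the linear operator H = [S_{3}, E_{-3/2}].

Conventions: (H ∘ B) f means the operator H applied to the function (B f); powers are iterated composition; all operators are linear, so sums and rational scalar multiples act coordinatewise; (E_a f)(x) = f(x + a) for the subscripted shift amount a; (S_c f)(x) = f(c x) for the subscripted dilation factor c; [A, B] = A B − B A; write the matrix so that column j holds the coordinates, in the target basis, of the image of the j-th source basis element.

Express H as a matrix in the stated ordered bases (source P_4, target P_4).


the matrix is [[0, 3, -18, 351/4, -405]; [0, 0, 18, -162, 1053]; [0, 0, 0, 81, -972]; [0, 0, 0, 0, 324]; [0, 0, 0, 0, 0]] (rows listed top to bottom)

image of 1: 0
image of x: 3
image of x^2: 18x - 18
image of x^3: 81x^2 - 162x + 351/4
image of x^4: 324x^3 - 972x^2 + 1053x - 405
each image's coordinates form column j of the matrix


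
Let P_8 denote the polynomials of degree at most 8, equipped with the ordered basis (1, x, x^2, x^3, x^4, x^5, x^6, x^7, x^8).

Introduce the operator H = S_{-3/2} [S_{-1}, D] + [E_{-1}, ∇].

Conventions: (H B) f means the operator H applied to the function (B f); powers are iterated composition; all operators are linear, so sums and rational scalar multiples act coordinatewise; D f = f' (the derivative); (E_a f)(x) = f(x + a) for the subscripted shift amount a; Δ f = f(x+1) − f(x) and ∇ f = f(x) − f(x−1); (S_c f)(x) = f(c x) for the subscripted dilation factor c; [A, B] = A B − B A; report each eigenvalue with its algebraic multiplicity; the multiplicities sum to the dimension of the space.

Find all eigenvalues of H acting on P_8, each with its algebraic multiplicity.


λ = 0 (multiplicity 9)

image of 1: 0
image of x: 2
image of x^2: 6x
image of x^3: (27/2)x^2
image of x^4: 27x^3
image of x^5: (405/8)x^4
image of x^6: (729/8)x^5
image of x^7: (5103/32)x^6
image of x^8: (2187/8)x^7
the matrix is upper triangular; its diagonal is (0, 0, 0, 0, 0, 0, 0, 0, 0)
for a triangular matrix the eigenvalues are the diagonal entries, with algebraic multiplicity their repetition count


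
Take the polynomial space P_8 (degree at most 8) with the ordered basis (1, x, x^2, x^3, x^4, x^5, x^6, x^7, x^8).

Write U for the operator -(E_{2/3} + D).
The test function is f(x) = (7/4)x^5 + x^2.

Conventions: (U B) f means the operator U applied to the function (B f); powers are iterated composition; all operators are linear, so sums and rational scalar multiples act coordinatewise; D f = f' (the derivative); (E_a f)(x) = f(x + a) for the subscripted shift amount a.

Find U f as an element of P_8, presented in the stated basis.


E_{2/3} f = (7/4)x^5 + (35/6)x^4 + (70/9)x^3 + (167/27)x^2 + (248/81)x + 164/243
D f = (35/4)x^4 + 2x
(E_{2/3} + D) f = (7/4)x^5 + (175/12)x^4 + (70/9)x^3 + (167/27)x^2 + (410/81)x + 164/243
(-(E_{2/3} + D)) f = -(7/4)x^5 - (175/12)x^4 - (70/9)x^3 - (167/27)x^2 - (410/81)x - 164/243

g(x) = -(7/4)x^5 - (175/12)x^4 - (70/9)x^3 - (167/27)x^2 - (410/81)x - 164/243


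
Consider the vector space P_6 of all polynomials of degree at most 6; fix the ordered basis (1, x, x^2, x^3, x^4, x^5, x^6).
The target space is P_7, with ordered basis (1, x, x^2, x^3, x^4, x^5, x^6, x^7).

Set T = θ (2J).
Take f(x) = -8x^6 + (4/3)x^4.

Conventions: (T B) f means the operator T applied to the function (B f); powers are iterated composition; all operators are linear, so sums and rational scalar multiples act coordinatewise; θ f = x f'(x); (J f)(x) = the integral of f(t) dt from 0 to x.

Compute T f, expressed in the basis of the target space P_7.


J f = -(8/7)x^7 + (4/15)x^5
(2J) f = -(16/7)x^7 + (8/15)x^5
θ (2J) f = -16x^7 + (8/3)x^5

g(x) = -16x^7 + (8/3)x^5


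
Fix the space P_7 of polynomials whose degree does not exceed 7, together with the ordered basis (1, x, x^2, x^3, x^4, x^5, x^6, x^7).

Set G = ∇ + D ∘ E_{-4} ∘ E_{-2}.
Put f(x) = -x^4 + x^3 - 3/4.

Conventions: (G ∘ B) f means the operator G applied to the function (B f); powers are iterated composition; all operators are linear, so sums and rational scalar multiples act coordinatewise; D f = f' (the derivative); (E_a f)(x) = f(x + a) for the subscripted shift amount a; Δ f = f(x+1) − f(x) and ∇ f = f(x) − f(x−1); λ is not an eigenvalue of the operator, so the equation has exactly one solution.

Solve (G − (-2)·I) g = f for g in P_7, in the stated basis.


write g with unknown coordinates in the stated basis and equate coefficients in (G − (-2)·I) g = f
solving from the highest basis element down gives g = -(1/2)x^4 + (5/2)x^3 - 27x^2 + (847/4)x - 5921/8
check: G g = -4x^3 + 54x^2 - (847/2)x + 2959/2
so G g − (-2)·g = -x^4 + x^3 - 3/4 = f ✓

the result is g(x) = -(1/2)x^4 + (5/2)x^3 - 27x^2 + (847/4)x - 5921/8


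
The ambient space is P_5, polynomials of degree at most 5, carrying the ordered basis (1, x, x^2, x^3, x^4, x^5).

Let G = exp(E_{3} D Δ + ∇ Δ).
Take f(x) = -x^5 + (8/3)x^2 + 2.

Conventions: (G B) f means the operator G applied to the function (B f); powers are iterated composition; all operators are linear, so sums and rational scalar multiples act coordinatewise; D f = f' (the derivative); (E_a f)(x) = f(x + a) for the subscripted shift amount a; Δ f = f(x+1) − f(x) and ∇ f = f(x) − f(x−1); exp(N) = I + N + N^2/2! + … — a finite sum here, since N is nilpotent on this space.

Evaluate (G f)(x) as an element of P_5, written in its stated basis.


order-1 term: -40x^3 - 210x^2 - 750x - 2593/3
order-2 term: -240x - 840
the series for exp(E_{3} D Δ + ∇ Δ) f terminates at order 2
exp(E_{3} D Δ + ∇ Δ) f = -x^5 - 40x^3 - (622/3)x^2 - 990x - 5107/3

g(x) = -x^5 - 40x^3 - (622/3)x^2 - 990x - 5107/3


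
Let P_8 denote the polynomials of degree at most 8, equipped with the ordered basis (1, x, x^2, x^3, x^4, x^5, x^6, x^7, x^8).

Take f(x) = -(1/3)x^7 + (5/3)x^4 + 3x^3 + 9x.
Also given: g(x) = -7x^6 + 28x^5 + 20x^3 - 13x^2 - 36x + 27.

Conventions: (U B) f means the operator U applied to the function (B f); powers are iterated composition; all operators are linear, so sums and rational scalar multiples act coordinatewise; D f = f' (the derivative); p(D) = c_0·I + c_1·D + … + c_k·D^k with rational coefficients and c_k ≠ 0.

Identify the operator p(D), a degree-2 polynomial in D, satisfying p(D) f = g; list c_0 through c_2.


D^0 f = -(1/3)x^7 + (5/3)x^4 + 3x^3 + 9x
D^1 f = -(7/3)x^6 + (20/3)x^3 + 9x^2 + 9
D^2 f = -14x^5 + 20x^2 + 18x
matching coefficients of g against c_0 f + c_1 Df + … from the top degree down determines the c_i
solution: c_0 = 0, c_1 = 3, c_2 = -2

c_0 = 0, c_1 = 3, c_2 = -2


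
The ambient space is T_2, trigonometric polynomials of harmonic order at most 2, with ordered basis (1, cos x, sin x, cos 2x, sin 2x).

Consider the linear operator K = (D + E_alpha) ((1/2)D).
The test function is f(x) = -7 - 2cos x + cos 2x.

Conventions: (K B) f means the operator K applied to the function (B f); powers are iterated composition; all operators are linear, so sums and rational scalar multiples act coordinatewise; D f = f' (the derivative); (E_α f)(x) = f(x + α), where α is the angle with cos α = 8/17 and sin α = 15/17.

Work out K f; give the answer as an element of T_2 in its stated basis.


the image equals g(x) = (32/17)cos x + (8/17)sin x - (818/289)cos 2x + (161/289)sin 2x

D f = 2sin x - 2sin 2x
((1/2)D) f = sin x - sin 2x
D ((1/2)D) f = cos x - 2cos 2x
E_alpha ((1/2)D) f = (15/17)cos x + (8/17)sin x - (240/289)cos 2x + (161/289)sin 2x
(D + E_alpha) ((1/2)D) f = (32/17)cos x + (8/17)sin x - (818/289)cos 2x + (161/289)sin 2x


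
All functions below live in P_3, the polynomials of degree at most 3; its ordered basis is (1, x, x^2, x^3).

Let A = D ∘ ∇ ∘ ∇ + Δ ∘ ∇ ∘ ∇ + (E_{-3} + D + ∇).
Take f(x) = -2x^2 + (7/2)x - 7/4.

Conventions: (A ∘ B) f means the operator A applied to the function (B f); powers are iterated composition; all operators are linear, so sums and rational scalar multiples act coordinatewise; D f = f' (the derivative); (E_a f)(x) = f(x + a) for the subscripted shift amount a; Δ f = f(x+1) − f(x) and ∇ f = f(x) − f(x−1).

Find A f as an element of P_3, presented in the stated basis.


∇ f = -4x + 11/2
∇ ∇ f = -4
D ∇ ∇ f = 0
∇ f = -4x + 11/2
∇ ∇ f = -4
Δ (∇ ∘ ∇) f = 0
E_{-3} f = -2x^2 + (31/2)x - 121/4
D f = -4x + 7/2
∇ f = -4x + 11/2
(E_{-3} + D + ∇) f = -2x^2 + (15/2)x - 85/4
(D ∘ ∇ ∘ ∇ + Δ ∘ ∇ ∘ ∇ + (E_{-3} + D + ∇)) f = -2x^2 + (15/2)x - 85/4

the image equals g(x) = -2x^2 + (15/2)x - 85/4


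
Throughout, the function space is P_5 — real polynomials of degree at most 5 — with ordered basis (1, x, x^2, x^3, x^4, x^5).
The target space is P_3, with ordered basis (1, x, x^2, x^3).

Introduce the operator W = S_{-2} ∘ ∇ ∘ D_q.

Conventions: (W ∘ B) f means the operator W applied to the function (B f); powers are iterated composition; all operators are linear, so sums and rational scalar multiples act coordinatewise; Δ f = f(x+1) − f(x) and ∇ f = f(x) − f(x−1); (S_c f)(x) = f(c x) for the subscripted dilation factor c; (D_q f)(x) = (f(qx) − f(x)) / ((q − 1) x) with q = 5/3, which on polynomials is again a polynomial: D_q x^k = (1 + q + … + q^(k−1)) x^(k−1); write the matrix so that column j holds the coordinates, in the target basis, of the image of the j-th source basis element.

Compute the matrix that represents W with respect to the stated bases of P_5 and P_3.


image of 1: 0
image of x: 0
image of x^2: 8/3
image of x^3: -(196/9)x - 49/9
image of x^4: (1088/9)x^2 + (544/9)x + 272/27
image of x^5: -(46112/81)x^3 - (11528/27)x^2 - (11528/81)x - 1441/81
each image's coordinates form column j of the matrix

the matrix is [[0, 0, 8/3, -49/9, 272/27, -1441/81]; [0, 0, 0, -196/9, 544/9, -11528/81]; [0, 0, 0, 0, 1088/9, -11528/27]; [0, 0, 0, 0, 0, -46112/81]] (rows listed top to bottom)


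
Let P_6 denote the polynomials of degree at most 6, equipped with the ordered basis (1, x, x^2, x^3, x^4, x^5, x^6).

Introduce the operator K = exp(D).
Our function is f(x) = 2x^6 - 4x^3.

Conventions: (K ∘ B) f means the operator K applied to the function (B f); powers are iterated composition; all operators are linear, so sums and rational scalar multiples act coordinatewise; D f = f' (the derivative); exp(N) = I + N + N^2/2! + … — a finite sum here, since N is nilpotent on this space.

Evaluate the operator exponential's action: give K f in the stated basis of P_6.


order-1 term: 12x^5 - 12x^2
order-2 term: 30x^4 - 12x
order-3 term: 40x^3 - 4
order-4 term: 30x^2
order-5 term: 12x
order-6 term: 2
the series for exp(D) f terminates at order 6
exp(D) f = 2x^6 + 12x^5 + 30x^4 + 36x^3 + 18x^2 - 2

the image equals g(x) = 2x^6 + 12x^5 + 30x^4 + 36x^3 + 18x^2 - 2


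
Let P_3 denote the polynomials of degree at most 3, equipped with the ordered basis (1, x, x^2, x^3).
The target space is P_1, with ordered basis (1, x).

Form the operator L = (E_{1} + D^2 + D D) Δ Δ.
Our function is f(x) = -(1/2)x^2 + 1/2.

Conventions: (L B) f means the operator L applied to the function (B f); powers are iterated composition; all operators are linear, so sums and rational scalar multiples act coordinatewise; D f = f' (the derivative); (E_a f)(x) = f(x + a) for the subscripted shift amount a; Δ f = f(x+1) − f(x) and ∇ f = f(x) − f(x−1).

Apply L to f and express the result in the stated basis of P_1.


g(x) = -1

Δ f = -x - 1/2
Δ Δ f = -1
E_{1} (Δ Δ) f = -1
D (Δ Δ) f = 0
D D (Δ Δ) f = 0
D (Δ Δ) f = 0
D D (Δ Δ) f = 0
(E_{1} + D^2 + D D) (Δ Δ) f = -1


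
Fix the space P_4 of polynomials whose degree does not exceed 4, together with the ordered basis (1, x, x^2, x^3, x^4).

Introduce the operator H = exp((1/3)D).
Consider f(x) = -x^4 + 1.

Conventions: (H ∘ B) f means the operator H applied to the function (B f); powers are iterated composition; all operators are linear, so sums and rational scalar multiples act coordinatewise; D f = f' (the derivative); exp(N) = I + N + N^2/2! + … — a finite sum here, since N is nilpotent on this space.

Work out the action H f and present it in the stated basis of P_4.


order-1 term: -(4/3)x^3
order-2 term: -(2/3)x^2
order-3 term: -(4/27)x
order-4 term: -1/81
the series for exp((1/3)D) f terminates at order 4
exp((1/3)D) f = -x^4 - (4/3)x^3 - (2/3)x^2 - (4/27)x + 80/81

g(x) = -x^4 - (4/3)x^3 - (2/3)x^2 - (4/27)x + 80/81


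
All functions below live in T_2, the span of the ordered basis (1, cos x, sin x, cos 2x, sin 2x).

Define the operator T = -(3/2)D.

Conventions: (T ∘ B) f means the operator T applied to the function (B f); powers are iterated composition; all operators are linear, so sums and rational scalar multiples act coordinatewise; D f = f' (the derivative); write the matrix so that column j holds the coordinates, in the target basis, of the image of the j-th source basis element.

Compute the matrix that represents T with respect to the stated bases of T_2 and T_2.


the matrix is [[0, 0, 0, 0, 0]; [0, 0, -3/2, 0, 0]; [0, 3/2, 0, 0, 0]; [0, 0, 0, 0, -3]; [0, 0, 0, 3, 0]] (rows listed top to bottom)

image of 1: 0
image of cos x: (3/2)sin x
image of sin x: -(3/2)cos x
image of cos 2x: 3sin 2x
image of sin 2x: -3cos 2x
each image's coordinates form column j of the matrix
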